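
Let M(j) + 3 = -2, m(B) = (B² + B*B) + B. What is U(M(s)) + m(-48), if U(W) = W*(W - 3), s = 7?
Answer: 4600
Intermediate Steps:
m(B) = B + 2*B² (m(B) = (B² + B²) + B = 2*B² + B = B + 2*B²)
M(j) = -5 (M(j) = -3 - 2 = -5)
U(W) = W*(-3 + W)
U(M(s)) + m(-48) = -5*(-3 - 5) - 48*(1 + 2*(-48)) = -5*(-8) - 48*(1 - 96) = 40 - 48*(-95) = 40 + 4560 = 4600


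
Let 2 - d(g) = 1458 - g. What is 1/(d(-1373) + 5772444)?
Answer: 1/5769615 ≈ 1.7332e-7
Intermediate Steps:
d(g) = -1456 + g (d(g) = 2 - (1458 - g) = 2 + (-1458 + g) = -1456 + g)
1/(d(-1373) + 5772444) = 1/((-1456 - 1373) + 5772444) = 1/(-2829 + 5772444) = 1/5769615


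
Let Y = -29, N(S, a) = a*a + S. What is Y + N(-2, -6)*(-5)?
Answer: -199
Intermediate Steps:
N(S, a) = S + a² (N(S, a) = a² + S = S + a²)
Y + N(-2, -6)*(-5) = -29 + (-2 + (-6)²)*(-5) = -29 + (-2 + 36)*(-5) = -29 + 34*(-5) = -29 - 170 = -199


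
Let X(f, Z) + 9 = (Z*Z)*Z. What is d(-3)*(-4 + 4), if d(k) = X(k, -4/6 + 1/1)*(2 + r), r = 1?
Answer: 0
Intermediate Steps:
X(f, Z) = -9 + Z**3 (X(f, Z) = -9 + (Z*Z)*Z = -9 + Z**2*Z = -9 + Z**3)
d(k) = -242/9 (d(k) = (-9 + (-4/6 + 1/1)**3)*(2 + 1) = (-9 + (-4*1/6 + 1*1)**3)*3 = (-9 + (-2/3 + 1)**3)*3 = (-9 + (1/3)**3)*3 = (-9 + 1/27)*3 = -242/27*3 = -242/9)
d(-3)*(-4 + 4) = -242*(-4 + 4)/9 = -242/9*0 = 0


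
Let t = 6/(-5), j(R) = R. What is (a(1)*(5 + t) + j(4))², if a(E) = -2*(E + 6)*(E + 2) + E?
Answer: 576081/25 ≈ 23043.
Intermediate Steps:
a(E) = E - 2*(2 + E)*(6 + E) (a(E) = -2*(6 + E)*(2 + E) + E = -2*(2 + E)*(6 + E) + E = E - 2*(2 + E)*(6 + E))
t = -6/5 (t = 6*(-⅕) = -6/5 ≈ -1.2000)
(a(1)*(5 + t) + j(4))² = ((-24 - 15*1 - 2*1²)*(5 - 6/5) + 4)² = ((-24 - 15 - 2*1)*(19/5) + 4)² = ((-24 - 15 - 2)*(19/5) + 4)² = (-41*19/5 + 4)² = (-779/5 + 4)² = (-759/5)² = 576081/25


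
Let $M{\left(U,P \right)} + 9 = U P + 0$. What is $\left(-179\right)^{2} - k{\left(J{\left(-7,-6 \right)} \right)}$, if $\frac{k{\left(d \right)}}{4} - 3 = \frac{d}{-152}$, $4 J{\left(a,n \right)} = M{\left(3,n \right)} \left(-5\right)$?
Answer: $\frac{4868543}{152} \approx 32030.0$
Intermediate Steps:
$M{\left(U,P \right)} = -9 + P U$ ($M{\left(U,P \right)} = -9 + \left(U P + 0\right) = -9 + \left(P U + 0\right) = -9 + P U$)
$J{\left(a,n \right)} = \frac{45}{4} - \frac{15 n}{4}$ ($J{\left(a,n \right)} = \frac{\left(-9 + n 3\right) \left(-5\right)}{4} = \frac{\left(-9 + 3 n\right) \left(-5\right)}{4} = \frac{45 - 15 n}{4} = \frac{45}{4} - \frac{15 n}{4}$)
$k{\left(d \right)} = 12 - \frac{d}{38}$ ($k{\left(d \right)} = 12 + 4 \frac{d}{-152} = 12 + 4 d \left(- \frac{1}{152}\right) = 12 + 4 \left(- \frac{d}{152}\right) = 12 - \frac{d}{38}$)
$\left(-179\right)^{2} - k{\left(J{\left(-7,-6 \right)} \right)} = \left(-179\right)^{2} - \left(12 - \frac{\frac{45}{4} - - \frac{45}{2}}{38}\right) = 32041 - \left(12 - \frac{\frac{45}{4} + \frac{45}{2}}{38}\right) = 32041 - \left(12 - \frac{135}{152}\right) = 32041 - \frac{1689}{152} = \frac{4868543}{152}$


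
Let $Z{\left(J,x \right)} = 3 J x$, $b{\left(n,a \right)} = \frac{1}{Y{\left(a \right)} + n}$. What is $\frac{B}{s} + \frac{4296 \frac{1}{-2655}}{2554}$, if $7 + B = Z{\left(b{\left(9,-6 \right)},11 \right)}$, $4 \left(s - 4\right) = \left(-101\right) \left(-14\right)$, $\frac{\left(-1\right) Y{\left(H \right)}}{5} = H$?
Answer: $- \frac{37495684}{2100939555} \approx -0.017847$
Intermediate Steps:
$Y{\left(H \right)} = - 5 H$
$s = \frac{715}{2}$ ($s = 4 + \frac{\left(-101\right) \left(-14\right)}{4} = 4 + \frac{1}{4} \cdot 1414 = 4 + \frac{707}{2} = \frac{715}{2} \approx 357.5$)
$b{\left(n,a \right)} = \frac{1}{n - 5 a}$ ($b{\left(n,a \right)} = \frac{1}{- 5 a + n} = \frac{1}{n - 5 a}$)
$Z{\left(J,x \right)} = 3 J x$
$B = - \frac{80}{13}$ ($B = -7 + 3 \left(- \frac{1}{\left(-1\right) 9 + 5 \left(-6\right)}\right) 11 = -7 + 3 \left(- \frac{1}{-9 - 30}\right) 11 = -7 + 3 \left(- \frac{1}{-39}\right) 11 = -7 + 3 \left(\left(-1\right) \left(- \frac{1}{39}\right)\right) 11 = -7 + 3 \cdot \frac{1}{39} \cdot 11 = -7 + \frac{11}{13} = - \frac{80}{13} \approx -6.1538$)
$\frac{B}{s} + \frac{4296 \frac{1}{-2655}}{2554} = - \frac{80}{13 \cdot \frac{715}{2}} + \frac{4296 \frac{1}{-2655}}{2554} = \left(- \frac{80}{13}\right) \frac{2}{715} + 4296 \left(- \frac{1}{2655}\right) \frac{1}{2554} = - \frac{32}{1859} - \frac{716}{1130145} = - \frac{37495684}{2100939555}$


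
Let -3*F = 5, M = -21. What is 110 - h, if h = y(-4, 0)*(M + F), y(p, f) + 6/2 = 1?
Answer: 194/3 ≈ 64.667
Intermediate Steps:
y(p, f) = -2 (y(p, f) = -3 + 1 = -2)
F = -5/3 (F = -⅓*5 = -5/3 ≈ -1.6667)
h = 136/3 (h = -2*(-21 - 5/3) = -2*(-68/3) = 136/3 ≈ 45.333)
110 - h = 110 - 1*136/3 = 110 - 136/3 = 194/3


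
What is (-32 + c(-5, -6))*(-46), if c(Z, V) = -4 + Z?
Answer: 1886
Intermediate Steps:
(-32 + c(-5, -6))*(-46) = (-32 + (-4 - 5))*(-46) = (-32 - 9)*(-46) = -41*(-46) = 1886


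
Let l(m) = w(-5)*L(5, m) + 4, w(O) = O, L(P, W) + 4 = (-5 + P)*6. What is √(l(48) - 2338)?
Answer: I*√2314 ≈ 48.104*I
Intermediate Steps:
L(P, W) = -34 + 6*P (L(P, W) = -4 + (-5 + P)*6 = -4 + (-30 + 6*P) = -34 + 6*P)
l(m) = 24 (l(m) = -5*(-34 + 6*5) + 4 = -5*(-34 + 30) + 4 = -5*(-4) + 4 = 20 + 4 = 24)
√(l(48) - 2338) = √(24 - 2338) = √(-2314) = I*√2314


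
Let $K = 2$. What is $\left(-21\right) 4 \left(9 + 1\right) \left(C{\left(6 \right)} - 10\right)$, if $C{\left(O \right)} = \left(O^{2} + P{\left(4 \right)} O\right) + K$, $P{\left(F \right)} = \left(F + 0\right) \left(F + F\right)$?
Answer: $-184800$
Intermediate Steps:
$P{\left(F \right)} = 2 F^{2}$ ($P{\left(F \right)} = F 2 F = 2 F^{2}$)
$C{\left(O \right)} = 2 + O^{2} + 32 O$ ($C{\left(O \right)} = \left(O^{2} + 2 \cdot 4^{2} O\right) + 2 = \left(O^{2} + 2 \cdot 16 O\right) + 2 = \left(O^{2} + 32 O\right) + 2 = 2 + O^{2} + 32 O$)
$\left(-21\right) 4 \left(9 + 1\right) \left(C{\left(6 \right)} - 10\right) = \left(-21\right) 4 \left(9 + 1\right) \left(\left(2 + 6^{2} + 32 \cdot 6\right) - 10\right) = - 84 \cdot 10 \left(\left(2 + 36 + 192\right) - 10\right) = - 84 \cdot 10 \left(230 - 10\right) = - 84 \cdot 10 \cdot 220 = \left(-84\right) 2200 = -184800$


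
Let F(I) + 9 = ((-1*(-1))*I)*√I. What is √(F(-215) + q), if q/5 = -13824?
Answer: √(-69129 - 215*I*√215) ≈ 5.994 - 262.99*I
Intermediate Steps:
q = -69120 (q = 5*(-13824) = -69120)
F(I) = -9 + I^(3/2) (F(I) = -9 + ((-1*(-1))*I)*√I = -9 + (1*I)*√I = -9 + I*√I = -9 + I^(3/2))
√(F(-215) + q) = √((-9 + (-215)^(3/2)) - 69120) = √((-9 - 215*I*√215) - 69120) = √(-69129 - 215*I*√215)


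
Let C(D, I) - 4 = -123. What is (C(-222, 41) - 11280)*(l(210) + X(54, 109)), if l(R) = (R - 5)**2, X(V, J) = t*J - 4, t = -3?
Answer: -475269906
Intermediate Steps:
C(D, I) = -119 (C(D, I) = 4 - 123 = -119)
X(V, J) = -4 - 3*J (X(V, J) = -3*J - 4 = -4 - 3*J)
l(R) = (-5 + R)**2
(C(-222, 41) - 11280)*(l(210) + X(54, 109)) = (-119 - 11280)*((-5 + 210)**2 + (-4 - 3*109)) = -11399*(205**2 + (-4 - 327)) = -11399*(42025 - 331) = -11399*41694 = -475269906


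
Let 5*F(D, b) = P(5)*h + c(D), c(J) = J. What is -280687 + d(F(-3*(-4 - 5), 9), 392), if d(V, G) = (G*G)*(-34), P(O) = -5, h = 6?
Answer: -5505263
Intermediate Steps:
F(D, b) = -6 + D/5 (F(D, b) = (-5*6 + D)/5 = (-30 + D)/5 = -6 + D/5)
d(V, G) = -34*G² (d(V, G) = G²*(-34) = -34*G²)
-280687 + d(F(-3*(-4 - 5), 9), 392) = -280687 - 34*392² = -280687 - 34*153664 = -280687 - 5224576 = -5505263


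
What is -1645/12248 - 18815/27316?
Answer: -68845235/83641592 ≈ -0.82310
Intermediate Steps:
-1645/12248 - 18815/27316 = -68845235/83641592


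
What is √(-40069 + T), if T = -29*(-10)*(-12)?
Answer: I*√43549 ≈ 208.68*I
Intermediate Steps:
T = -3480 (T = 290*(-12) = -3480)
√(-40069 + T) = √(-40069 - 3480) = √(-43549) = I*√43549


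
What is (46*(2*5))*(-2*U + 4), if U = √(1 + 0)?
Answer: 920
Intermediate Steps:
U = 1 (U = √1 = 1)
(46*(2*5))*(-2*U + 4) = (46*(2*5))*(-2*1 + 4) = (46*10)*(-2 + 4) = 460*2 = 920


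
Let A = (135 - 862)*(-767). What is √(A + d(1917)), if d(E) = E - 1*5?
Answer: 3*√62169 ≈ 748.01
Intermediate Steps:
A = 557609 (A = -727*(-767) = 557609)
d(E) = -5 + E (d(E) = E - 5 = -5 + E)
√(A + d(1917)) = √(557609 + (-5 + 1917)) = √(557609 + 1912) = √559521 = 3*√62169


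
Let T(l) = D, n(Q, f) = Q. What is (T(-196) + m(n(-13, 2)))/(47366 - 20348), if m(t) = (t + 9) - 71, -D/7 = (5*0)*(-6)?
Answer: -25/9006 ≈ -0.0027759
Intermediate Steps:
D = 0 (D = -7*5*0*(-6) = -0*(-6) = -7*0 = 0)
T(l) = 0
m(t) = -62 + t (m(t) = (9 + t) - 71 = -62 + t)
(T(-196) + m(n(-13, 2)))/(47366 - 20348) = (0 + (-62 - 13))/(47366 - 20348) = (0 - 75)/27018 = -75*1/27018 = -25/9006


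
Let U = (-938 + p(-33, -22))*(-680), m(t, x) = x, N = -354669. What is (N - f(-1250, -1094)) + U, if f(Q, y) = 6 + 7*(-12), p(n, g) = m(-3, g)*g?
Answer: -45871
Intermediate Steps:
p(n, g) = g**2 (p(n, g) = g*g = g**2)
f(Q, y) = -78 (f(Q, y) = 6 - 84 = -78)
U = 308720 (U = (-938 + (-22)**2)*(-680) = (-938 + 484)*(-680) = -454*(-680) = 308720)
(N - f(-1250, -1094)) + U = (-354669 - 1*(-78)) + 308720 = (-354669 + 78) + 308720 = -354591 + 308720 = -45871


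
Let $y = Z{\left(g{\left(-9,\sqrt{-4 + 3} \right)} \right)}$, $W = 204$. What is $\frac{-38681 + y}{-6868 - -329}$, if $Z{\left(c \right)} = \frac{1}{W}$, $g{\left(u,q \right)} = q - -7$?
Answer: $\frac{7890923}{1333956} \approx 5.9154$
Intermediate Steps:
$g{\left(u,q \right)} = 7 + q$ ($g{\left(u,q \right)} = q + 7 = 7 + q$)
$Z{\left(c \right)} = \frac{1}{204}$
$y = \frac{1}{204} \approx 0.004902$
$\frac{-38681 + y}{-6868 - -329} = \frac{-38681 + \frac{1}{204}}{-6868 - -329} = - \frac{7890923}{204 \left(-6868 + 329\right)} = - \frac{7890923}{204 \left(-6539\right)} = \left(- \frac{7890923}{204}\right) \left(- \frac{1}{6539}\right) = \frac{7890923}{1333956}$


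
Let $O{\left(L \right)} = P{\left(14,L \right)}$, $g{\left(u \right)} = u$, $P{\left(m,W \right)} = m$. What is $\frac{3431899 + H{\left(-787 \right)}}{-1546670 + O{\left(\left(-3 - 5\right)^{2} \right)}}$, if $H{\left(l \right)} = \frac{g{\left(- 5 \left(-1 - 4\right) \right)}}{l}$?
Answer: $- \frac{112537687}{50717428} \approx -2.2189$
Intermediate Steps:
$O{\left(L \right)} = 14$
$H{\left(l \right)} = \frac{25}{l}$ ($H{\left(l \right)} = \frac{\left(-5\right) \left(-1 - 4\right)}{l} = \frac{\left(-5\right) \left(-5\right)}{l} = \frac{25}{l}$)
$\frac{3431899 + H{\left(-787 \right)}}{-1546670 + O{\left(\left(-3 - 5\right)^{2} \right)}} = \frac{3431899 + \frac{25}{-787}}{-1546670 + 14} = \frac{3431899 + 25 \left(- \frac{1}{787}\right)}{-1546656} = \left(3431899 - \frac{25}{787}\right) \left(- \frac{1}{1546656}\right) = \frac{2700904488}{787} \left(- \frac{1}{1546656}\right) = - \frac{112537687}{50717428}$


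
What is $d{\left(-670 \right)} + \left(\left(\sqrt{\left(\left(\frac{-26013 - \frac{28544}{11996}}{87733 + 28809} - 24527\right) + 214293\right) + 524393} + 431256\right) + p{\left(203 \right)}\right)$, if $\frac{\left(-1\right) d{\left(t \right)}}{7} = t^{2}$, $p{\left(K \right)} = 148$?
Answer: $-2710896 + \frac{\sqrt{87239394591422885821142}}{349509458} \approx -2.7101 \cdot 10^{6}$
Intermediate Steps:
$d{\left(t \right)} = - 7 t^{2}$
$d{\left(-670 \right)} + \left(\left(\sqrt{\left(\left(\frac{-26013 - \frac{28544}{11996}}{87733 + 28809} - 24527\right) + 214293\right) + 524393} + 431256\right) + p{\left(203 \right)}\right) = - 7 \left(-670\right)^{2} + \left(\left(\sqrt{\left(\left(\frac{-26013 - \frac{28544}{11996}}{87733 + 28809} - 24527\right) + 214293\right) + 524393} + 431256\right) + 148\right) = \left(-7\right) 448900 + \left(\left(\sqrt{\left(\left(\frac{-26013 - \frac{7136}{2999}}{116542} - 24527\right) + 214293\right) + 524393} + 431256\right) + 148\right) = -3142300 + \left(\left(\sqrt{\left(\left(\left(-26013 - \frac{7136}{2999}\right) \frac{1}{116542} - 24527\right) + 214293\right) + 524393} + 431256\right) + 148\right) = -3142300 + \left(\left(\sqrt{\left(\left(\left(- \frac{78020123}{2999}\right) \frac{1}{116542} - 24527\right) + 214293\right) + 524393} + 431256\right) + 148\right) = -3142300 + \left(\left(\sqrt{\left(\left(- \frac{78020123}{349509458} - 24527\right) + 214293\right) + 524393} + 431256\right) + 148\right) = -3142300 + \left(\left(\sqrt{\left(- \frac{8572496496489}{349509458} + 214293\right) + 524393} + 431256\right) + 148\right) = -3142300 + \left(\left(\sqrt{\frac{66324933786705}{349509458} + 524393} + 431256\right) + 148\right) = -3142300 + \left(\left(\sqrt{\frac{249605246995699}{349509458}} + 431256\right) + 148\right) = -3142300 + \left(\left(\frac{\sqrt{87239394591422885821142}}{349509458} + 431256\right) + 148\right) = -3142300 + \left(\left(431256 + \frac{\sqrt{87239394591422885821142}}{349509458}\right) + 148\right) = -3142300 + \left(431404 + \frac{\sqrt{87239394591422885821142}}{349509458}\right) = -2710896 + \frac{\sqrt{87239394591422885821142}}{349509458}$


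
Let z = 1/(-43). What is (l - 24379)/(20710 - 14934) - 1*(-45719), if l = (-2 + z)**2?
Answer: 244112902127/5339912 ≈ 45715.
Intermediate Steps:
z = -1/43 ≈ -0.023256
l = 7569/1849 (l = (-2 - 1/43)**2 = (-87/43)**2 = 7569/1849 ≈ 4.0936)
(l - 24379)/(20710 - 14934) - 1*(-45719) = (7569/1849 - 24379)/(20710 - 14934) - 1*(-45719) = -45069202/1849/5776 + 45719 = -45069202/1849*1/5776 + 45719 = -22534601/5339912 + 45719 = 244112902127/5339912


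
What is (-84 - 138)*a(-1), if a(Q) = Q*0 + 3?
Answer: -666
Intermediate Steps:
a(Q) = 3 (a(Q) = 0 + 3 = 3)
(-84 - 138)*a(-1) = (-84 - 138)*3 = -222*3 = -666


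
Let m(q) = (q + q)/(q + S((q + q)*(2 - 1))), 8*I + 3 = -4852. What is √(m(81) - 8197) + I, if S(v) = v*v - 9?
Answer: -4855/8 + I*√17520615310/1462 ≈ -606.88 + 90.537*I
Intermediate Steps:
S(v) = -9 + v² (S(v) = v² - 9 = -9 + v²)
I = -4855/8 (I = -3/8 + (⅛)*(-4852) = -3/8 - 1213/2 = -4855/8 ≈ -606.88)
m(q) = 2*q/(-9 + q + 4*q²) (m(q) = (q + q)/(q + (-9 + ((q + q)*(2 - 1))²)) = (2*q)/(q + (-9 + ((2*q)*1)²)) = (2*q)/(q + (-9 + (2*q)²)) = (2*q)/(q + (-9 + 4*q²)) = (2*q)/(-9 + q + 4*q²) = 2*q/(-9 + q + 4*q²))
√(m(81) - 8197) + I = √(2*81/(-9 + 81 + 4*81²) - 8197) - 4855/8 = √(2*81/(-9 + 81 + 4*6561) - 8197) - 4855/8 = √(2*81/(-9 + 81 + 26244) - 8197) - 4855/8 = √(2*81/26316 - 8197) - 4855/8 = √(2*81*(1/26316) - 8197) - 4855/8 = √(9/1462 - 8197) - 4855/8 = √(-11984005/1462) - 4855/8 = I*√17520615310/1462 - 4855/8 = -4855/8 + I*√17520615310/1462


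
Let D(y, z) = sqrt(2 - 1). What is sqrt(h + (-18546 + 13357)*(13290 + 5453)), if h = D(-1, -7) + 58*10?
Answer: I*sqrt(97256846) ≈ 9861.9*I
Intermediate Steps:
D(y, z) = 1 (D(y, z) = sqrt(1) = 1)
h = 581 (h = 1 + 58*10 = 1 + 580 = 581)
sqrt(h + (-18546 + 13357)*(13290 + 5453)) = sqrt(581 + (-18546 + 13357)*(13290 + 5453)) = sqrt(581 - 5189*18743) = sqrt(581 - 97257427) = sqrt(-97256846) = I*sqrt(97256846)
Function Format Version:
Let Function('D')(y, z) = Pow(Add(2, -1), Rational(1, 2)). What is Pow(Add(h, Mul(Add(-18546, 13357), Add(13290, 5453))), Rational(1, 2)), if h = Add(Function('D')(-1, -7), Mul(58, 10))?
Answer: Mul(I, Pow(97256846, Rational(1, 2))) ≈ Mul(9861.9, I)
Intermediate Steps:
Function('D')(y, z) = 1 (Function('D')(y, z) = Pow(1, Rational(1, 2)) = 1)
h = 581 (h = Add(1, Mul(58, 10)) = Add(1, 580) = 581)
Pow(Add(h, Mul(Add(-18546, 13357), Add(13290, 5453))), Rational(1, 2)) = Pow(Add(581, Mul(Add(-18546, 13357), Add(13290, 5453))), Rational(1, 2)) = Pow(Add(581, Mul(-5189, 18743)), Rational(1, 2)) = Pow(Add(581, -97257427), Rational(1, 2)) = Pow(-97256846, Rational(1, 2)) = Mul(I, Pow(97256846, Rational(1, 2)))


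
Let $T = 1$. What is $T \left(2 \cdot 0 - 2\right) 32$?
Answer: $-64$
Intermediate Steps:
$T \left(2 \cdot 0 - 2\right) 32 = 1 \left(2 \cdot 0 - 2\right) 32 = 1 \left(0 - 2\right) 32 = 1 \left(-2\right) 32 = \left(-2\right) 32 = -64$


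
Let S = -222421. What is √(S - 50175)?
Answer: 2*I*√68149 ≈ 522.11*I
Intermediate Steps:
√(S - 50175) = √(-222421 - 50175) = √(-272596) = 2*I*√68149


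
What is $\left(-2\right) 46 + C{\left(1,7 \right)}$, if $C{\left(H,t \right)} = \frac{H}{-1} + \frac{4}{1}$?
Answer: $-89$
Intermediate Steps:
$C{\left(H,t \right)} = 4 - H$ ($C{\left(H,t \right)} = H \left(-1\right) + 4 \cdot 1 = - H + 4 = 4 - H$)
$\left(-2\right) 46 + C{\left(1,7 \right)} = \left(-2\right) 46 + \left(4 - 1\right) = -92 + \left(4 - 1\right) = -92 + 3 = -89$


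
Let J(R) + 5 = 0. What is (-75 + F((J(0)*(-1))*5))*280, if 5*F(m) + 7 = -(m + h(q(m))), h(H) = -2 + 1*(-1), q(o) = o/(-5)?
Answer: -22624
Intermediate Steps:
J(R) = -5 (J(R) = -5 + 0 = -5)
q(o) = -o/5 (q(o) = o*(-1/5) = -o/5)
h(H) = -3 (h(H) = -2 - 1 = -3)
F(m) = -4/5 - m/5 (F(m) = -7/5 + (-(m - 3))/5 = -7/5 + (-(-3 + m))/5 = -7/5 + (3 - m)/5 = -7/5 + (3/5 - m/5) = -4/5 - m/5)
(-75 + F((J(0)*(-1))*5))*280 = (-75 + (-4/5 - (-5*(-1))*5/5))*280 = (-75 + (-4/5 - 5))*280 = (-75 - 29/5)*280 = -404/5*280 = -22624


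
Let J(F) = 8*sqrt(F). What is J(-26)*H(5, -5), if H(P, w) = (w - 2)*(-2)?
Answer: 112*I*sqrt(26) ≈ 571.09*I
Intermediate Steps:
H(P, w) = 4 - 2*w (H(P, w) = (-2 + w)*(-2) = 4 - 2*w)
J(-26)*H(5, -5) = (8*sqrt(-26))*(4 - 2*(-5)) = (8*(I*sqrt(26)))*(4 + 10) = (8*I*sqrt(26))*14 = 112*I*sqrt(26)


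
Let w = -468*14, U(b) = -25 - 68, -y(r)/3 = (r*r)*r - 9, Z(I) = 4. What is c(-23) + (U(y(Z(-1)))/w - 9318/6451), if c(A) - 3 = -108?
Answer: -1499493851/14088984 ≈ -106.43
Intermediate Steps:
y(r) = 27 - 3*r**3 (y(r) = -3*((r*r)*r - 9) = -3*(r**2*r - 9) = -3*(r**3 - 9) = -3*(-9 + r**3) = 27 - 3*r**3)
c(A) = -105 (c(A) = 3 - 108 = -105)
U(b) = -93
w = -6552
c(-23) + (U(y(Z(-1)))/w - 9318/6451) = -105 + (-93/(-6552) - 9318/6451) = -105 + (-93*(-1/6552) - 9318*1/6451) = -105 + (31/2184 - 9318/6451) = -105 - 20150531/14088984 = -1499493851/14088984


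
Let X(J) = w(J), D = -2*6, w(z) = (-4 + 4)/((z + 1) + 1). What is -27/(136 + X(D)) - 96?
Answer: -13083/136 ≈ -96.198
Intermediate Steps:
w(z) = 0 (w(z) = 0/((1 + z) + 1) = 0/(2 + z) = 0)
D = -12
X(J) = 0
-27/(136 + X(D)) - 96 = -27/(136 + 0) - 96 = -27/136 - 96 = -13083/136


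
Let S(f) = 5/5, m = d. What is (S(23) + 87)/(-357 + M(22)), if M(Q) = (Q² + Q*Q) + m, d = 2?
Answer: 88/613 ≈ 0.14356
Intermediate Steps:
m = 2
M(Q) = 2 + 2*Q² (M(Q) = (Q² + Q*Q) + 2 = (Q² + Q²) + 2 = 2*Q² + 2 = 2 + 2*Q²)
S(f) = 1 (S(f) = 5*(⅕) = 1)
(S(23) + 87)/(-357 + M(22)) = (1 + 87)/(-357 + (2 + 2*22²)) = 88/(-357 + (2 + 2*484)) = 88/(-357 + (2 + 968)) = 88/(-357 + 970) = 88/613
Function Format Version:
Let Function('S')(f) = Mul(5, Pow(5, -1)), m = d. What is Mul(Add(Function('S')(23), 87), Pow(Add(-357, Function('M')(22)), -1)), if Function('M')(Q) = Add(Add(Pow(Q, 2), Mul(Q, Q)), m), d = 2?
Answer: Rational(88, 613) ≈ 0.14356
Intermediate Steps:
m = 2
Function('M')(Q) = Add(2, Mul(2, Pow(Q, 2))) (Function('M')(Q) = Add(Add(Pow(Q, 2), Mul(Q, Q)), 2) = Add(Add(Pow(Q, 2), Pow(Q, 2)), 2) = Add(Mul(2, Pow(Q, 2)), 2) = Add(2, Mul(2, Pow(Q, 2))))
Function('S')(f) = 1 (Function('S')(f) = Mul(5, Rational(1, 5)) = 1)
Mul(Add(Function('S')(23), 87), Pow(Add(-357, Function('M')(22)), -1)) = Mul(Add(1, 87), Pow(Add(-357, Add(2, Mul(2, Pow(22, 2)))), -1)) = Mul(88, Pow(Add(-357, Add(2, Mul(2, 484))), -1)) = Mul(88, Pow(Add(-357, Add(2, 968)), -1)) = Mul(88, Pow(Add(-357, 970), -1)) = Mul(88, Pow(613, -1)) = Mul(88, Rational(1, 613)) = Rational(88, 613)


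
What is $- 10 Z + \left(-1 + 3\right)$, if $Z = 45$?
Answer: $-448$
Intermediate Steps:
$- 10 Z + \left(-1 + 3\right) = \left(-10\right) 45 + \left(-1 + 3\right) = -450 + 2 = -448$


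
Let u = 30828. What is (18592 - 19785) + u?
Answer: 29635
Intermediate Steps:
(18592 - 19785) + u = (18592 - 19785) + 30828 = -1193 + 30828 = 29635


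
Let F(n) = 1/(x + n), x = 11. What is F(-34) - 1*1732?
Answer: -39837/23 ≈ -1732.0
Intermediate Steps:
F(n) = 1/(11 + n)
F(-34) - 1*1732 = 1/(11 - 34) - 1*1732 = 1/(-23) - 1732 = -1/23 - 1732 = -39837/23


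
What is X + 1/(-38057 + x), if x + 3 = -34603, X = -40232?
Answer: -2923377817/72663 ≈ -40232.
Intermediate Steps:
x = -34606 (x = -3 - 34603 = -34606)
X + 1/(-38057 + x) = -40232 + 1/(-38057 - 34606) = -40232 + 1/(-72663) = -40232 - 1/72663 = -2923377817/72663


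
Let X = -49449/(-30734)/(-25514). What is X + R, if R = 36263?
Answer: 28435532620139/784147276 ≈ 36263.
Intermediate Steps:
X = -49449/784147276 (X = -49449*(-1/30734)*(-1/25514) = (49449/30734)*(-1/25514) = -49449/784147276 ≈ -6.3061e-5)
X + R = -49449/784147276 + 36263 = 28435532620139/784147276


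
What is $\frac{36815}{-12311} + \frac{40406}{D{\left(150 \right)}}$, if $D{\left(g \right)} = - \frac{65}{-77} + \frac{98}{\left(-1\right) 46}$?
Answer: $- \frac{440523516828}{14022229} \approx -31416.0$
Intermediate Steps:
$D{\left(g \right)} = - \frac{2278}{1771}$ ($D{\left(g \right)} = \left(-65\right) \left(- \frac{1}{77}\right) + \frac{98}{-46} = \frac{65}{77} + 98 \left(- \frac{1}{46}\right) = \frac{65}{77} - \frac{49}{23} = - \frac{2278}{1771}$)
$\frac{36815}{-12311} + \frac{40406}{D{\left(150 \right)}} = \frac{36815}{-12311} + \frac{40406}{- \frac{2278}{1771}} = 36815 \left(- \frac{1}{12311}\right) + 40406 \left(- \frac{1771}{2278}\right) = - \frac{36815}{12311} - \frac{35779513}{1139} = - \frac{440523516828}{14022229}$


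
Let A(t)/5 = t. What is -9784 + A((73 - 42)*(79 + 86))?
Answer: 15791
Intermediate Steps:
A(t) = 5*t
-9784 + A((73 - 42)*(79 + 86)) = -9784 + 5*((73 - 42)*(79 + 86)) = -9784 + 5*(31*165) = -9784 + 5*5115 = -9784 + 25575 = 15791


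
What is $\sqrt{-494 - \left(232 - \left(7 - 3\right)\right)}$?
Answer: $19 i \sqrt{2} \approx 26.87 i$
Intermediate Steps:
$\sqrt{-494 - \left(232 - \left(7 - 3\right)\right)} = \sqrt{-494 + \left(1 \cdot 4 - 232\right)} = \sqrt{-494 + \left(4 - 232\right)} = \sqrt{-494 - 228} = \sqrt{-722} = 19 i \sqrt{2}$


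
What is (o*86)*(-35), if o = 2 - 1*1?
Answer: -3010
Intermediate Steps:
o = 1 (o = 2 - 1 = 1)
(o*86)*(-35) = (1*86)*(-35) = 86*(-35) = -3010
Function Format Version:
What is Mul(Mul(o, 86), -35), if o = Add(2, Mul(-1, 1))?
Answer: -3010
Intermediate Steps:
o = 1 (o = Add(2, -1) = 1)
Mul(Mul(o, 86), -35) = Mul(Mul(1, 86), -35) = Mul(86, -35) = -3010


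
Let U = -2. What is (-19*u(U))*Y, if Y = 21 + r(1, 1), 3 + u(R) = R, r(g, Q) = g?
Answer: 2090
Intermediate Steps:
u(R) = -3 + R
Y = 22 (Y = 21 + 1 = 22)
(-19*u(U))*Y = -19*(-3 - 2)*22 = -19*(-5)*22 = 95*22 = 2090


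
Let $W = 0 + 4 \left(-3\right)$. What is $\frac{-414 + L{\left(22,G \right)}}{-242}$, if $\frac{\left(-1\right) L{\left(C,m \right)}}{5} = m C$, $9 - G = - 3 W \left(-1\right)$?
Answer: $\frac{2682}{121} \approx 22.165$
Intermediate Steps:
$W = -12$ ($W = 0 - 12 = -12$)
$G = 45$ ($G = 9 - \left(-3\right) \left(-12\right) \left(-1\right) = 9 - 36 \left(-1\right) = 9 - -36 = 9 + 36 = 45$)
$L{\left(C,m \right)} = - 5 C m$ ($L{\left(C,m \right)} = - 5 m C = - 5 C m$)
$\frac{-414 + L{\left(22,G \right)}}{-242} = \frac{-414 - 110 \cdot 45}{-242} = \left(-414 - 4950\right) \left(- \frac{1}{242}\right) = \left(-5364\right) \left(- \frac{1}{242}\right) = \frac{2682}{121}$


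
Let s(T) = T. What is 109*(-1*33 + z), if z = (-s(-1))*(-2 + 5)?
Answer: -3270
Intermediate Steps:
z = 3 (z = (-1*(-1))*(-2 + 5) = 1*3 = 3)
109*(-1*33 + z) = 109*(-1*33 + 3) = 109*(-33 + 3) = 109*(-30) = -3270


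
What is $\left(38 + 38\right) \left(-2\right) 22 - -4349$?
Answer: $1005$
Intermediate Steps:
$\left(38 + 38\right) \left(-2\right) 22 - -4349 = 76 \left(-2\right) 22 + 4349 = \left(-152\right) 22 + 4349 = -3344 + 4349 = 1005$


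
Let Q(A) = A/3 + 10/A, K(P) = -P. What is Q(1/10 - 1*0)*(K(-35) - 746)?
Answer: -711237/10 ≈ -71124.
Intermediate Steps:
Q(A) = 10/A + A/3 (Q(A) = A*(⅓) + 10/A = A/3 + 10/A = 10/A + A/3)
Q(1/10 - 1*0)*(K(-35) - 746) = (10/(1/10 - 1*0) + (1/10 - 1*0)/3)*(-1*(-35) - 746) = (10/(⅒ + 0) + (⅒ + 0)/3)*(35 - 746) = (10/(⅒) + (⅓)*(⅒))*(-711) = (10*10 + 1/30)*(-711) = (100 + 1/30)*(-711) = (3001/30)*(-711) = -711237/10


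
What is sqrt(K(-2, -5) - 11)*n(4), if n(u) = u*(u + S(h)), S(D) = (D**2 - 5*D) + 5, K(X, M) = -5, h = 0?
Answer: 144*I ≈ 144.0*I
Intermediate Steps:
S(D) = 5 + D**2 - 5*D
n(u) = u*(5 + u) (n(u) = u*(u + (5 + 0**2 - 5*0)) = u*(u + (5 + 0 + 0)) = u*(u + 5) = u*(5 + u))
sqrt(K(-2, -5) - 11)*n(4) = sqrt(-5 - 11)*(4*(5 + 4)) = sqrt(-16)*(4*9) = (4*I)*36 = 144*I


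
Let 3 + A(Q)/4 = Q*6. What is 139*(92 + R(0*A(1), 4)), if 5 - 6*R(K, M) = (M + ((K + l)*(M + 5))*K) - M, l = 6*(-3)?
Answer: 77423/6 ≈ 12904.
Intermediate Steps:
A(Q) = -12 + 24*Q (A(Q) = -12 + 4*(Q*6) = -12 + 4*(6*Q) = -12 + 24*Q)
l = -18
R(K, M) = 5/6 - K*(-18 + K)*(5 + M)/6 (R(K, M) = 5/6 - ((M + ((K - 18)*(M + 5))*K) - M)/6 = 5/6 - ((M + ((-18 + K)*(5 + M))*K) - M)/6 = 5/6 - ((M + K*(-18 + K)*(5 + M)) - M)/6 = 5/6 - K*(-18 + K)*(5 + M)/6)
139*(92 + R(0*A(1), 4)) = 139*(92 + (5/6 + 15*(0*(-12 + 24*1)) - 5*(0*(-12 + 24*1))**2/6 + 3*(0*(-12 + 24*1))*4 - 1/6*4*(0*(-12 + 24*1))**2)) = 139*(92 + (5/6 + 15*(0*(-12 + 24)) - 5*(0*(-12 + 24))**2/6 + 3*(0*(-12 + 24))*4 - 1/6*4*(0*(-12 + 24))**2)) = 139*(92 + (5/6 + 15*(0*12) - 5*(0*12)**2/6 + 3*(0*12)*4 - 1/6*4*(0*12)**2)) = 139*(92 + (5/6 + 15*0 - 5/6*0**2 + 3*0*4 - 1/6*4*0**2)) = 139*(92 + (5/6 + 0 - 5/6*0 + 0 - 1/6*4*0)) = 139*(92 + (5/6 + 0 + 0 + 0 + 0)) = 139*(92 + 5/6) = 139*(557/6) = 77423/6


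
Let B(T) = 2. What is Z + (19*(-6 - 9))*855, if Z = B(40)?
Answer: -243673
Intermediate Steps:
Z = 2
Z + (19*(-6 - 9))*855 = 2 + (19*(-6 - 9))*855 = 2 + (19*(-15))*855 = 2 - 285*855 = 2 - 243675 = -243673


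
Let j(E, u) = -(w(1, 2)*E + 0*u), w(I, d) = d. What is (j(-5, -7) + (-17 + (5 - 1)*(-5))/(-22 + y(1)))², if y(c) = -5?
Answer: 94249/729 ≈ 129.29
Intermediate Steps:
j(E, u) = -2*E (j(E, u) = -(2*E + 0*u) = -(2*E + 0) = -2*E)
(j(-5, -7) + (-17 + (5 - 1)*(-5))/(-22 + y(1)))² = (-2*(-5) + (-17 + (5 - 1)*(-5))/(-22 - 5))² = (10 + (-17 + 4*(-5))/(-27))² = (10 + (-17 - 20)*(-1/27))² = (10 - 37*(-1/27))² = (10 + 37/27)² = (307/27)² = 94249/729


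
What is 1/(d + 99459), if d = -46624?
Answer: 1/52835 ≈ 1.8927e-5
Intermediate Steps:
1/(d + 99459) = 1/(-46624 + 99459) = 1/52835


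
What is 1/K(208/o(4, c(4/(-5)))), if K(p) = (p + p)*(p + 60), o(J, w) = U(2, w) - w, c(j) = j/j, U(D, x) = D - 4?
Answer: 9/11648 ≈ 0.00077266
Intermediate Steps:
U(D, x) = -4 + D
c(j) = 1
o(J, w) = -2 - w (o(J, w) = (-4 + 2) - w = -2 - w)
K(p) = 2*p*(60 + p) (K(p) = (2*p)*(60 + p) = 2*p*(60 + p))
1/K(208/o(4, c(4/(-5)))) = 1/(2*(208/(-2 - 1*1))*(60 + 208/(-2 - 1*1))) = 1/(2*(208/(-2 - 1))*(60 + 208/(-2 - 1))) = 1/(2*(208/(-3))*(60 + 208/(-3))) = 1/(2*(208*(-1/3))*(60 + 208*(-1/3))) = 1/(2*(-208/3)*(60 - 208/3)) = 1/(2*(-208/3)*(-28/3)) = 1/(11648/9) = 9/11648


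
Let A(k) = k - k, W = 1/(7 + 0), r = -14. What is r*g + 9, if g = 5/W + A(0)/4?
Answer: -481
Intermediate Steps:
W = ⅐ (W = 1/7 = ⅐ ≈ 0.14286)
A(k) = 0
g = 35 (g = 5/(⅐) + 0/4 = 5*7 + 0*(¼) = 35 + 0 = 35)
r*g + 9 = -14*35 + 9 = -490 + 9 = -481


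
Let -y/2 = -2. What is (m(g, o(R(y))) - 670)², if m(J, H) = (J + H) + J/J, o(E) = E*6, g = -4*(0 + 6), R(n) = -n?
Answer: 514089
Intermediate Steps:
y = 4 (y = -2*(-2) = 4)
g = -24 (g = -4*6 = -24)
o(E) = 6*E
m(J, H) = 1 + H + J (m(J, H) = (H + J) + 1 = 1 + H + J)
(m(g, o(R(y))) - 670)² = ((1 + 6*(-1*4) - 24) - 670)² = ((1 + 6*(-4) - 24) - 670)² = ((1 - 24 - 24) - 670)² = (-47 - 670)² = (-717)² = 514089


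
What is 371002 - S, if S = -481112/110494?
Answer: 20496988050/55247 ≈ 3.7101e+5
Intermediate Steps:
S = -240556/55247 (S = -481112*1/110494 = -240556/55247 ≈ -4.3542)
371002 - S = 371002 - 1*(-240556/55247) = 371002 + 240556/55247 = 20496988050/55247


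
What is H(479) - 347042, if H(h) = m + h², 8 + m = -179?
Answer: -117788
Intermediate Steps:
m = -187 (m = -8 - 179 = -187)
H(h) = -187 + h²
H(479) - 347042 = (-187 + 479²) - 347042 = (-187 + 229441) - 347042 = 229254 - 347042 = -117788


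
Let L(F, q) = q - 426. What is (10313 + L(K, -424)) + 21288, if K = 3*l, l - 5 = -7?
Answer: 30751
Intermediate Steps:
l = -2 (l = 5 - 7 = -2)
K = -6 (K = 3*(-2) = -6)
L(F, q) = -426 + q
(10313 + L(K, -424)) + 21288 = (10313 + (-426 - 424)) + 21288 = (10313 - 850) + 21288 = 9463 + 21288 = 30751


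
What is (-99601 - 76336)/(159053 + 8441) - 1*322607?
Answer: -54034912795/167494 ≈ -3.2261e+5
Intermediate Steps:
(-99601 - 76336)/(159053 + 8441) - 1*322607 = -175937/167494 - 322607 = -54034912795/167494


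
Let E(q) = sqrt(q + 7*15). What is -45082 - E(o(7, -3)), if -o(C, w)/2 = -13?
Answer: -45082 - sqrt(131) ≈ -45093.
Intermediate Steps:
o(C, w) = 26 (o(C, w) = -2*(-13) = 26)
E(q) = sqrt(105 + q) (E(q) = sqrt(q + 105) = sqrt(105 + q))
-45082 - E(o(7, -3)) = -45082 - sqrt(105 + 26) = -45082 - sqrt(131)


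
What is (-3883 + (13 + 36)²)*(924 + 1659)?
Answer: -3828006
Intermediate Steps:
(-3883 + (13 + 36)²)*(924 + 1659) = (-3883 + 49²)*2583 = (-3883 + 2401)*2583 = -1482*2583 = -3828006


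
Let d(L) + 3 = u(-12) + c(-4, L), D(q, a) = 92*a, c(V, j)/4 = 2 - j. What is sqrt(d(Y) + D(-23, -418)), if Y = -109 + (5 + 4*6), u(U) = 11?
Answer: 2*I*sqrt(9530) ≈ 195.24*I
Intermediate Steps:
c(V, j) = 8 - 4*j (c(V, j) = 4*(2 - j) = 8 - 4*j)
Y = -80 (Y = -109 + (5 + 24) = -109 + 29 = -80)
d(L) = 16 - 4*L (d(L) = -3 + (11 + (8 - 4*L)) = -3 + (19 - 4*L) = 16 - 4*L)
sqrt(d(Y) + D(-23, -418)) = sqrt((16 - 4*(-80)) + 92*(-418)) = sqrt((16 + 320) - 38456) = sqrt(336 - 38456) = sqrt(-38120) = 2*I*sqrt(9530)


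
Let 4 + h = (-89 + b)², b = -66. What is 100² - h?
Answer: -14021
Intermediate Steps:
h = 24021 (h = -4 + (-89 - 66)² = -4 + (-155)² = -4 + 24025 = 24021)
100² - h = 100² - 1*24021 = 10000 - 24021 = -14021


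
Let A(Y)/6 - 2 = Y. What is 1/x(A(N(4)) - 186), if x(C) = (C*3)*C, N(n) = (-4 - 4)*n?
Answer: 1/401868 ≈ 2.4884e-6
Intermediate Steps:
N(n) = -8*n
A(Y) = 12 + 6*Y
x(C) = 3*C**2 (x(C) = (3*C)*C = 3*C**2)
1/x(A(N(4)) - 186) = 1/(3*((12 + 6*(-8*4)) - 186)**2) = 1/(3*((12 + 6*(-32)) - 186)**2) = 1/(3*((12 - 192) - 186)**2) = 1/(3*(-180 - 186)**2) = 1/(3*(-366)**2) = 1/(3*133956) = 1/401868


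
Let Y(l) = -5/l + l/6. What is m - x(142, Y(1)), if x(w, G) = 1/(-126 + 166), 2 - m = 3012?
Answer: -120401/40 ≈ -3010.0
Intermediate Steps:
Y(l) = -5/l + l/6 (Y(l) = -5/l + l*(1/6) = -5/l + l/6)
m = -3010 (m = 2 - 1*3012 = 2 - 3012 = -3010)
x(w, G) = 1/40
m - x(142, Y(1)) = -3010 - 1*1/40 = -3010 - 1/40 = -120401/40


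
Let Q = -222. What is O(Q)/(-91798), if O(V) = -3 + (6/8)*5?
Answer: -3/367192 ≈ -8.1701e-6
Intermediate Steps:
O(V) = ¾ (O(V) = -3 + (6*(⅛))*5 = -3 + (¾)*5 = -3 + 15/4 = ¾)
O(Q)/(-91798) = (¾)/(-91798) = (¾)*(-1/91798) = -3/367192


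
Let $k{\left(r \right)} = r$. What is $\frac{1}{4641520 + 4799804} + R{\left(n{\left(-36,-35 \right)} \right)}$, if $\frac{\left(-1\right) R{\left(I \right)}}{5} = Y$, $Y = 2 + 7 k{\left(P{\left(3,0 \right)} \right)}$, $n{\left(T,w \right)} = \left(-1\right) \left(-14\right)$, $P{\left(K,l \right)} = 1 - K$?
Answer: $\frac{566479441}{9441324} \approx 60.0$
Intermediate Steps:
$n{\left(T,w \right)} = 14$
$Y = -12$ ($Y = 2 + 7 \left(1 - 3\right) = 2 + 7 \left(-2\right) = 2 - 14 = -12$)
$R{\left(I \right)} = 60$ ($R{\left(I \right)} = \left(-5\right) \left(-12\right) = 60$)
$\frac{1}{4641520 + 4799804} + R{\left(n{\left(-36,-35 \right)} \right)} = \frac{1}{4641520 + 4799804} + 60 = \frac{1}{9441324} + 60 = \frac{566479441}{9441324}$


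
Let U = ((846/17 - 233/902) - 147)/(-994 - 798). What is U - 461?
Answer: -12666106441/27478528 ≈ -460.95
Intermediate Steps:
U = 1494967/27478528 (U = ((846*(1/17) - 233*1/902) - 147)/(-1792) = ((846/17 - 233/902) - 147)*(-1/1792) = (759131/15334 - 147)*(-1/1792) = -1494967/15334*(-1/1792) = 1494967/27478528 ≈ 0.054405)
U - 461 = 1494967/27478528 - 461 = -12666106441/27478528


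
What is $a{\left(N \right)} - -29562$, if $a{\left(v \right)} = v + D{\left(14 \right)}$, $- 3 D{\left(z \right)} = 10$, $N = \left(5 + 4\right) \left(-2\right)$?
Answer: $\frac{88622}{3} \approx 29541.0$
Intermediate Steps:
$N = -18$ ($N = 9 \left(-2\right) = -18$)
$D{\left(z \right)} = - \frac{10}{3}$ ($D{\left(z \right)} = \left(- \frac{1}{3}\right) 10 = - \frac{10}{3}$)
$a{\left(v \right)} = - \frac{10}{3} + v$ ($a{\left(v \right)} = v - \frac{10}{3} = - \frac{10}{3} + v$)
$a{\left(N \right)} - -29562 = \left(- \frac{10}{3} - 18\right) - -29562 = - \frac{64}{3} + 29562 = \frac{88622}{3}$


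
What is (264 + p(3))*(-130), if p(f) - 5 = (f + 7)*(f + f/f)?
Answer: -40170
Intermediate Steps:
p(f) = 5 + (1 + f)*(7 + f) (p(f) = 5 + (f + 7)*(f + f/f) = 5 + (7 + f)*(f + 1) = 5 + (7 + f)*(1 + f) = 5 + (1 + f)*(7 + f))
(264 + p(3))*(-130) = (264 + (12 + 3**2 + 8*3))*(-130) = (264 + (12 + 9 + 24))*(-130) = (264 + 45)*(-130) = 309*(-130) = -40170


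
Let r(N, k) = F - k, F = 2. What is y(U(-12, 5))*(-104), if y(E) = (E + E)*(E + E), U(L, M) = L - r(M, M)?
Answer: -33696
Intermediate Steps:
r(N, k) = 2 - k
U(L, M) = -2 + L + M (U(L, M) = L - (2 - M) = L + (-2 + M) = -2 + L + M)
y(E) = 4*E² (y(E) = (2*E)*(2*E) = 4*E²)
y(U(-12, 5))*(-104) = (4*(-2 - 12 + 5)²)*(-104) = (4*(-9)²)*(-104) = (4*81)*(-104) = 324*(-104) = -33696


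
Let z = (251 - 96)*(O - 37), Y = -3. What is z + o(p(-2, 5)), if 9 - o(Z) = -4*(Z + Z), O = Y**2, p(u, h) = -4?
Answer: -4363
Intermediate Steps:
O = 9 (O = (-3)**2 = 9)
o(Z) = 9 + 8*Z (o(Z) = 9 - (-4)*(Z + Z) = 9 - (-4)*2*Z = 9 - (-8)*Z = 9 + 8*Z)
z = -4340 (z = (251 - 96)*(9 - 37) = 155*(-28) = -4340)
z + o(p(-2, 5)) = -4340 + (9 + 8*(-4)) = -4340 + (9 - 32) = -4340 - 23 = -4363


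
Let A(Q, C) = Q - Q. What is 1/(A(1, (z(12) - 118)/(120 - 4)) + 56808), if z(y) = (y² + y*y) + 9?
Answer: 1/56808 ≈ 1.7603e-5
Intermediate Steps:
z(y) = 9 + 2*y² (z(y) = (y² + y²) + 9 = 2*y² + 9 = 9 + 2*y²)
A(Q, C) = 0
1/(A(1, (z(12) - 118)/(120 - 4)) + 56808) = 1/(0 + 56808) = 1/56808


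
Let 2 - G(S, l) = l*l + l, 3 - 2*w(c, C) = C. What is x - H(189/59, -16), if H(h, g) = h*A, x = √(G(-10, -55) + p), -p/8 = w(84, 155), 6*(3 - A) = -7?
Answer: -1575/118 + 2*I*√590 ≈ -13.347 + 48.58*I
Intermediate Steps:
A = 25/6 (A = 3 - ⅙*(-7) = 3 + 7/6 = 25/6 ≈ 4.1667)
w(c, C) = 3/2 - C/2
G(S, l) = 2 - l - l² (G(S, l) = 2 - (l*l + l) = 2 - (l² + l) = 2 - (l + l²) = 2 + (-l - l²) = 2 - l - l²)
p = 608 (p = -8*(3/2 - ½*155) = -8*(3/2 - 155/2) = -8*(-76) = 608)
x = 2*I*√590 (x = √((2 - 1*(-55) - 1*(-55)²) + 608) = √((2 + 55 - 1*3025) + 608) = √((2 + 55 - 3025) + 608) = √(-2968 + 608) = √(-2360) = 2*I*√590 ≈ 48.58*I)
H(h, g) = 25*h/6 (H(h, g) = h*(25/6) = 25*h/6)
x - H(189/59, -16) = 2*I*√590 - 25*189/59/6 = 2*I*√590 - 25*189*(1/59)/6 = 2*I*√590 - 25*189/(6*59) = 2*I*√590 - 1*1575/118 = 2*I*√590 - 1575/118 = -1575/118 + 2*I*√590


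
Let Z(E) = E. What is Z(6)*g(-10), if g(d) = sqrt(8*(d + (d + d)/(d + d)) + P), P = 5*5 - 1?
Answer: 24*I*sqrt(3) ≈ 41.569*I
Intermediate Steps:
P = 24 (P = 25 - 1 = 24)
g(d) = sqrt(32 + 8*d) (g(d) = sqrt(8*(d + (d + d)/(d + d)) + 24) = sqrt(8*(d + (2*d)/((2*d))) + 24) = sqrt(8*(d + (2*d)*(1/(2*d))) + 24) = sqrt(8*(d + 1) + 24) = sqrt(8*(1 + d) + 24) = sqrt((8 + 8*d) + 24) = sqrt(32 + 8*d))
Z(6)*g(-10) = 6*(2*sqrt(8 + 2*(-10))) = 6*(2*sqrt(8 - 20)) = 6*(2*sqrt(-12)) = 6*(2*(2*I*sqrt(3))) = 6*(4*I*sqrt(3)) = 24*I*sqrt(3)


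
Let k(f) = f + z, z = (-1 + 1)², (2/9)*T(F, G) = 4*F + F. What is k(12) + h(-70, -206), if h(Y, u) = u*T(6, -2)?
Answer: -27798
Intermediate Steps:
T(F, G) = 45*F/2 (T(F, G) = 9*(4*F + F)/2 = 9*(5*F)/2 = 45*F/2)
z = 0 (z = 0² = 0)
h(Y, u) = 135*u (h(Y, u) = u*((45/2)*6) = u*135 = 135*u)
k(f) = f (k(f) = f + 0 = f)
k(12) + h(-70, -206) = 12 + 135*(-206) = 12 - 27810 = -27798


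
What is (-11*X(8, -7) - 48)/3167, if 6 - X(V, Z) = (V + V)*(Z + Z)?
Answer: -2578/3167 ≈ -0.81402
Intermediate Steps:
X(V, Z) = 6 - 4*V*Z (X(V, Z) = 6 - (V + V)*(Z + Z) = 6 - 2*V*2*Z = 6 - 4*V*Z)
(-11*X(8, -7) - 48)/3167 = (-11*(6 - 4*8*(-7)) - 48)/3167 = (-11*(6 + 224) - 48)*(1/3167) = (-11*230 - 48)*(1/3167) = (-2530 - 48)*(1/3167) = -2578*1/3167 = -2578/3167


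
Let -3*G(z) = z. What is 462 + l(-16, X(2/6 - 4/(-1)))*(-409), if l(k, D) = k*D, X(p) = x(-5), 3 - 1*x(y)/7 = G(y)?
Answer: 184618/3 ≈ 61539.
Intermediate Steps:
G(z) = -z/3
x(y) = 21 + 7*y/3 (x(y) = 21 - (-7)*y/3 = 21 + 7*y/3)
X(p) = 28/3 (X(p) = 21 + (7/3)*(-5) = 21 - 35/3 = 28/3)
l(k, D) = D*k
462 + l(-16, X(2/6 - 4/(-1)))*(-409) = 462 + ((28/3)*(-16))*(-409) = 462 - 448/3*(-409) = 462 + 183232/3 = 184618/3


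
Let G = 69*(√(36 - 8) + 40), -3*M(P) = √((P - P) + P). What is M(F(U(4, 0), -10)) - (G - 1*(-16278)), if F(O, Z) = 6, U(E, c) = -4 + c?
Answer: -19038 - 138*√7 - √6/3 ≈ -19404.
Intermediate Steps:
M(P) = -√P/3 (M(P) = -√((P - P) + P)/3 = -√(0 + P)/3 = -√P/3)
G = 2760 + 138*√7 (G = 69*(√28 + 40) = 69*(2*√7 + 40) = 69*(40 + 2*√7) = 2760 + 138*√7 ≈ 3125.1)
M(F(U(4, 0), -10)) - (G - 1*(-16278)) = -√6/3 - ((2760 + 138*√7) - 1*(-16278)) = -√6/3 - ((2760 + 138*√7) + 16278) = -√6/3 - (19038 + 138*√7) = -√6/3 + (-19038 - 138*√7) = -19038 - 138*√7 - √6/3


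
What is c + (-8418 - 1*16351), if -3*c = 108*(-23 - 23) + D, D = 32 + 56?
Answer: -69427/3 ≈ -23142.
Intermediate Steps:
D = 88
c = 4880/3 (c = -(108*(-23 - 23) + 88)/3 = -(108*(-46) + 88)/3 = -(-4968 + 88)/3 = -⅓*(-4880) = 4880/3 ≈ 1626.7)
c + (-8418 - 1*16351) = 4880/3 + (-8418 - 1*16351) = 4880/3 + (-8418 - 16351) = 4880/3 - 24769 = -69427/3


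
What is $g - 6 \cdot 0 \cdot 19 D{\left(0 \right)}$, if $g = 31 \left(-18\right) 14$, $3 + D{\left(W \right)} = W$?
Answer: $-7812$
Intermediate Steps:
$D{\left(W \right)} = -3 + W$
$g = -7812$ ($g = \left(-558\right) 14 = -7812$)
$g - 6 \cdot 0 \cdot 19 D{\left(0 \right)} = -7812 - 6 \cdot 0 \cdot 19 \left(-3 + 0\right) = -7812 - 0 \cdot 19 \left(-3\right) = -7812 - 0 \left(-3\right) = -7812 - 0 = -7812 + 0 = -7812$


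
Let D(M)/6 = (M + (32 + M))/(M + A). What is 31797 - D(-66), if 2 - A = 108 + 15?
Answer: 5945439/187 ≈ 31794.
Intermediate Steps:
A = -121 (A = 2 - (108 + 15) = 2 - 1*123 = 2 - 123 = -121)
D(M) = 6*(32 + 2*M)/(-121 + M) (D(M) = 6*((M + (32 + M))/(M - 121)) = 6*((32 + 2*M)/(-121 + M)) = 6*(32 + 2*M)/(-121 + M))
31797 - D(-66) = 31797 - 12*(16 - 66)/(-121 - 66) = 31797 - 12*(-50)/(-187) = 31797 - 12*(-1)*(-50)/187 = 31797 - 1*600/187 = 31797 - 600/187 = 5945439/187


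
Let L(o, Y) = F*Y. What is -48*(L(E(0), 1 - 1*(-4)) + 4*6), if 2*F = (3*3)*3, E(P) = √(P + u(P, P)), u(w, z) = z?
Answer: -4392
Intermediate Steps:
E(P) = √2*√P (E(P) = √(P + P) = √(2*P) = √2*√P)
F = 27/2 (F = ((3*3)*3)/2 = (9*3)/2 = (½)*27 = 27/2 ≈ 13.500)
L(o, Y) = 27*Y/2
-48*(L(E(0), 1 - 1*(-4)) + 4*6) = -48*(27*(1 - 1*(-4))/2 + 4*6) = -48*(27*(1 + 4)/2 + 24) = -48*((27/2)*5 + 24) = -48*(135/2 + 24) = -48*183/2 = -4392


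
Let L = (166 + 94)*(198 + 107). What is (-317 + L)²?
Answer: 6238314289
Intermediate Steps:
L = 79300 (L = 260*305 = 79300)
(-317 + L)² = (-317 + 79300)² = 78983² = 6238314289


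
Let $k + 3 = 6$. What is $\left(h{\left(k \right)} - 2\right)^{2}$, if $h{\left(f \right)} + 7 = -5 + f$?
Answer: $121$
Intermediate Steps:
$k = 3$ ($k = -3 + 6 = 3$)
$h{\left(f \right)} = -12 + f$ ($h{\left(f \right)} = -7 + \left(-5 + f\right) = -12 + f$)
$\left(h{\left(k \right)} - 2\right)^{2} = \left(\left(-12 + 3\right) - 2\right)^{2} = \left(-9 - 2\right)^{2} = \left(-11\right)^{2} = 121$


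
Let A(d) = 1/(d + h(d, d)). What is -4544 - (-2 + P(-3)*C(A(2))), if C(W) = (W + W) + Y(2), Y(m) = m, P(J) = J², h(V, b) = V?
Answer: -9129/2 ≈ -4564.5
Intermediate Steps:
A(d) = 1/(2*d) (A(d) = 1/(d + d) = 1/(2*d))
C(W) = 2 + 2*W (C(W) = (W + W) + 2 = 2*W + 2 = 2 + 2*W)
-4544 - (-2 + P(-3)*C(A(2))) = -4544 - (-2 + (-3)²*(2 + 2*((½)/2))) = -4544 - (-2 + 9*(2 + 2*((½)*(½)))) = -4544 - (-2 + 9*(2 + 2*(¼))) = -4544 - (-2 + 9*(2 + ½)) = -4544 - (-2 + 9*(5/2)) = -4544 - (-2 + 45/2) = -4544 - 1*41/2 = -4544 - 41/2 = -9129/2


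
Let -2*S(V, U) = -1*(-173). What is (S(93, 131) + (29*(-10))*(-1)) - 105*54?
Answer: -10933/2 ≈ -5466.5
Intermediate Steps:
S(V, U) = -173/2 (S(V, U) = -(-1)*(-173)/2 = -1/2*173 = -173/2)
(S(93, 131) + (29*(-10))*(-1)) - 105*54 = (-173/2 + (29*(-10))*(-1)) - 105*54 = (-173/2 - 290*(-1)) - 5670 = (-173/2 + 290) - 5670 = 407/2 - 5670 = -10933/2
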